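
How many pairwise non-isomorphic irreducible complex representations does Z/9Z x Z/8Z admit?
72

Argument: The number of irreducible complex representations of a finite group equals its number of conjugacy classes. Z/9Z x Z/8Z is abelian of order 72, so every element is its own conjugacy class: 72 classes, so Z/9Z x Z/8Z (order 72) has exactly 72 irreducible complex representations.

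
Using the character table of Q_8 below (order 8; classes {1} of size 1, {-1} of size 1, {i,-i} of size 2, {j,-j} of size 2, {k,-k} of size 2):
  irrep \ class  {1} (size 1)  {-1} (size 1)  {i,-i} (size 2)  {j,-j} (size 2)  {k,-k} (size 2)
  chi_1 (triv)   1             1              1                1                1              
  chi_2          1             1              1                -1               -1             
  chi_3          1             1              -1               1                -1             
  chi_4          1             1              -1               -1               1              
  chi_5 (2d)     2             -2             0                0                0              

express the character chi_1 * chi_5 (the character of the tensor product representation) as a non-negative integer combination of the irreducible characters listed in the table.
chi_1 tensor chi_5 = chi_5 (all other irreducibles have multiplicity 0).

Proof sketch: The character of a tensor product is the pointwise product (chi_1 * chi_5)(C) = chi_1(C) * chi_5(C):
  {1}: (1)*(2), {-1}: (1)*(-2), {i,-i}: (1)*(0), {j,-j}: (1)*(0), {k,-k}: (1)*(0)
so (chi_1 * chi_5) takes values
  {1} -> 2, {-1} -> -2, {i,-i} -> 0, {j,-j} -> 0, {k,-k} -> 0.
Now take the inner product of this character with each irreducible chi from the table, <chi_1*chi_5, chi> = (1/8) sum_C |C| (chi_1*chi_5)(C) conj(chi(C)):
  <chi_1*chi_5, chi_1> = (1/8)[1*(2)*conj(1) + 1*(-2)*conj(1) + 2*(0)*conj(1) + 2*(0)*conj(1) + 2*(0)*conj(1)]
      = (1/8)[(2) + (-2) + (0) + (0) + (0)] = 0/8 = 0
  <chi_1*chi_5, chi_2> = (1/8)[1*(2)*conj(1) + 1*(-2)*conj(1) + 2*(0)*conj(1) + 2*(0)*conj(-1) + 2*(0)*conj(-1)]
      = (1/8)[(2) + (-2) + (0) + (0) + (0)] = 0/8 = 0
  <chi_1*chi_5, chi_3> = (1/8)[1*(2)*conj(1) + 1*(-2)*conj(1) + 2*(0)*conj(-1) + 2*(0)*conj(1) + 2*(0)*conj(-1)]
      = (1/8)[(2) + (-2) + (0) + (0) + (0)] = 0/8 = 0
  <chi_1*chi_5, chi_4> = (1/8)[1*(2)*conj(1) + 1*(-2)*conj(1) + 2*(0)*conj(-1) + 2*(0)*conj(-1) + 2*(0)*conj(1)]
      = (1/8)[(2) + (-2) + (0) + (0) + (0)] = 0/8 = 0
  <chi_1*chi_5, chi_5> = (1/8)[1*(2)*conj(2) + 1*(-2)*conj(-2) + 2*(0)*conj(0) + 2*(0)*conj(0) + 2*(0)*conj(0)]
      = (1/8)[(4) + (4) + (0) + (0) + (0)] = 8/8 = 1
Hence the multiplicities are chi_5: 1. Dimension check: dim(chi_1)*dim(chi_5) = 1*2 = 2 and sum (mult * dim) = 1*2 = 2.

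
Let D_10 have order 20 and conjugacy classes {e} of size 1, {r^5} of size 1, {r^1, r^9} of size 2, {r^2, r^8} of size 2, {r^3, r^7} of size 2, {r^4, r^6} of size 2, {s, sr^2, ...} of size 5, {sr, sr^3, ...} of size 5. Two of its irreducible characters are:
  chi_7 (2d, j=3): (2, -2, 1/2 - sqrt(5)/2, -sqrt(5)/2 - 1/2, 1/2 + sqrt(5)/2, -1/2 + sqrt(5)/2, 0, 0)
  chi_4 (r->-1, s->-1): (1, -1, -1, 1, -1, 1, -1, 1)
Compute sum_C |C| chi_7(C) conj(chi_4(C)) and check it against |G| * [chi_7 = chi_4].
Sum = 0; so <chi_7, chi_4> = 0 (distinct irreducibles are orthogonal).

Compute term by term over conjugacy classes (|C| * chi_7(C) * conj(chi_4(C))):
  1*(2)*conj(1) + 1*(-2)*conj(-1) + 2*(1/2 - sqrt(5)/2)*conj(-1) + 2*(-sqrt(5)/2 - 1/2)*conj(1) + 2*(1/2 + sqrt(5)/2)*conj(-1) + 2*(-1/2 + sqrt(5)/2)*conj(1) + 5*(0)*conj(-1) + 5*(0)*conj(1)
  = (2) + (2) + (-1 + sqrt(5)) + (-sqrt(5) - 1) + (-sqrt(5) - 1) + (-1 + sqrt(5)) + (0) + (0)
  = 0.
Dividing by |G| = 20 gives 0/20 = 0, matching the row-orthogonality relation <chi_7, chi_4> = [chi_7 = chi_4].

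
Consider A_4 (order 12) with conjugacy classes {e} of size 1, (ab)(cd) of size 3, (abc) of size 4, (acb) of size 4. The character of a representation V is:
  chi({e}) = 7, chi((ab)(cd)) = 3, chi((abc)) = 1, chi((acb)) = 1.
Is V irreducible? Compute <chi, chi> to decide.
Not irreducible (reducible): <chi, chi> = 7 > 1.

Proof sketch: <chi, chi> = (1/|G|) sum_C |C| * |chi(C)|^2 = (1/12)[1*|7|^2 + 3*|3|^2 + 4*|1|^2 + 4*|1|^2]
  = (1/12)[(49) + (27) + (4) + (4)] = 84/12 = 7.
(Exp terms are combined using exp(i*s)*conj(exp(i*t)) = exp(i*(s-t)), and sums of them are collapsed using the identity that for every m > 1 the m distinct m-th roots of unity sum to 0, e.g. 1 + exp(2*I*pi/3) + exp(-2*I*pi/3) = 0.)
A character is irreducible iff <chi, chi> = 1, so this representation is reducible.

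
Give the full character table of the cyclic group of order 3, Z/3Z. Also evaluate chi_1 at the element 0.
Character table of Z/3Z (irreps indexed chi_0,...,chi_2 with chi_k(m) = zeta_3^(k*m), zeta_3 = exp(2*pi*i/3)):
  irrep \ class  {0} (size 1)  {1} (size 1)    {2} (size 1)  
  chi_0          1             1               1             
  chi_1          1             exp(2*I*pi/3)   exp(-2*I*pi/3)
  chi_2          1             exp(-2*I*pi/3)  exp(2*I*pi/3) 

Spot check: chi_1(0) = zeta_3^(1*0) = zeta_3^0 = 1.

Z/3Z is abelian, so all 3 irreducible complex representations are 1-dimensional. They are given by chi_k(m) = zeta_3^(k*m) for k = 0,...,2. Row orthogonality: sum_m chi_k(m) conj(chi_l(m)) = 3 * [k = l].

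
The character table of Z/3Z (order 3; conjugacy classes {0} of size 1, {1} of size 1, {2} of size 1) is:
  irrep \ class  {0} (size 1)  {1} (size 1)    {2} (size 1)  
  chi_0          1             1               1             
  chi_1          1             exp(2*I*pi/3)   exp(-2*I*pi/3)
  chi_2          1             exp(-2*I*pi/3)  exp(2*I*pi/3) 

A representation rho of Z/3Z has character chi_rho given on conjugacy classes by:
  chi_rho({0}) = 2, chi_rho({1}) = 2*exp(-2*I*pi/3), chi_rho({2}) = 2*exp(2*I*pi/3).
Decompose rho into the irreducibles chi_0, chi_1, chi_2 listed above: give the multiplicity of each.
Multiplicities: chi_0: 0, chi_1: 0, chi_2: 2.

Working: Use <chi_rho, chi> = (1/|G|) sum_C |C| * chi_rho(C) * conj(chi(C)) with |G| = 3 for each irreducible chi in the table:
  <chi_rho, chi_0> = (1/3)[1*(2)*conj(1) + 1*(2*exp(-2*I*pi/3))*conj(1) + 1*(2*exp(2*I*pi/3))*conj(1)]
      = (1/3)[(2) + (2*exp(-2*I*pi/3)) + (2*exp(2*I*pi/3))] = 0/3 = 0
  <chi_rho, chi_1> = (1/3)[1*(2)*conj(1) + 1*(2*exp(-2*I*pi/3))*conj(exp(2*I*pi/3)) + 1*(2*exp(2*I*pi/3))*conj(exp(-2*I*pi/3))]
      = (1/3)[(2) + (2*exp(2*I*pi/3)) + (2*exp(-2*I*pi/3))] = 0/3 = 0
  <chi_rho, chi_2> = (1/3)[1*(2)*conj(1) + 1*(2*exp(-2*I*pi/3))*conj(exp(-2*I*pi/3)) + 1*(2*exp(2*I*pi/3))*conj(exp(2*I*pi/3))]
      = (1/3)[(2) + (2) + (2)] = 6/3 = 2
(Exp terms are combined using exp(i*s)*conj(exp(i*t)) = exp(i*(s-t)), and sums of them are collapsed using the identity that for every m > 1 the m distinct m-th roots of unity sum to 0, e.g. 1 + exp(2*I*pi/3) + exp(-2*I*pi/3) = 0.)
Dimension check: dim(rho) = sum (mult * dim) = 0*1 + 0*1 + 2*1 = 2 = chi_rho(e) = 2.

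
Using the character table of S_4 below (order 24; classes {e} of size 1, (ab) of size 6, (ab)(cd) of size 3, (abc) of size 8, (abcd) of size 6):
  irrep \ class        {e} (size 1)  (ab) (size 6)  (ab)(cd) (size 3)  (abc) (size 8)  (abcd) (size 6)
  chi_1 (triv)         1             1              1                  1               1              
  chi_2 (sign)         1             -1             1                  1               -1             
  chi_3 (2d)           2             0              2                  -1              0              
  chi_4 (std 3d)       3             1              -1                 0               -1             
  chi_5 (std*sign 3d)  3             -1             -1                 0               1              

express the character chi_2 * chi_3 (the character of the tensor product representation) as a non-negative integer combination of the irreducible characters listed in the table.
chi_2 tensor chi_3 = chi_3 (all other irreducibles have multiplicity 0).

The character of a tensor product is the pointwise product (chi_2 * chi_3)(C) = chi_2(C) * chi_3(C):
  {e}: (1)*(2), (ab): (-1)*(0), (ab)(cd): (1)*(2), (abc): (1)*(-1), (abcd): (-1)*(0)
so (chi_2 * chi_3) takes values
  {e} -> 2, (ab) -> 0, (ab)(cd) -> 2, (abc) -> -1, (abcd) -> 0.
Now take the inner product of this character with each irreducible chi from the table, <chi_2*chi_3, chi> = (1/24) sum_C |C| (chi_2*chi_3)(C) conj(chi(C)):
  <chi_2*chi_3, chi_1> = (1/24)[1*(2)*conj(1) + 6*(0)*conj(1) + 3*(2)*conj(1) + 8*(-1)*conj(1) + 6*(0)*conj(1)]
      = (1/24)[(2) + (0) + (6) + (-8) + (0)] = 0/24 = 0
  <chi_2*chi_3, chi_2> = (1/24)[1*(2)*conj(1) + 6*(0)*conj(-1) + 3*(2)*conj(1) + 8*(-1)*conj(1) + 6*(0)*conj(-1)]
      = (1/24)[(2) + (0) + (6) + (-8) + (0)] = 0/24 = 0
  <chi_2*chi_3, chi_3> = (1/24)[1*(2)*conj(2) + 6*(0)*conj(0) + 3*(2)*conj(2) + 8*(-1)*conj(-1) + 6*(0)*conj(0)]
      = (1/24)[(4) + (0) + (12) + (8) + (0)] = 24/24 = 1
  <chi_2*chi_3, chi_4> = (1/24)[1*(2)*conj(3) + 6*(0)*conj(1) + 3*(2)*conj(-1) + 8*(-1)*conj(0) + 6*(0)*conj(-1)]
      = (1/24)[(6) + (0) + (-6) + (0) + (0)] = 0/24 = 0
  <chi_2*chi_3, chi_5> = (1/24)[1*(2)*conj(3) + 6*(0)*conj(-1) + 3*(2)*conj(-1) + 8*(-1)*conj(0) + 6*(0)*conj(1)]
      = (1/24)[(6) + (0) + (-6) + (0) + (0)] = 0/24 = 0
Hence the multiplicities are chi_3: 1. Dimension check: dim(chi_2)*dim(chi_3) = 1*2 = 2 and sum (mult * dim) = 1*2 = 2.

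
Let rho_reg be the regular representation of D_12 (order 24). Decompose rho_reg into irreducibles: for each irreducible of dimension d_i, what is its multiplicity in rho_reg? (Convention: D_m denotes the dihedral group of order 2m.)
Each irreducible V_i of dimension d_i appears with multiplicity d_i, i.e. rho_reg = (direct sum over all irreducibles V_i) d_i V_i. The irreducible dimensions for D_12 are 1, 1, 1, 1, 2, 2, 2, 2, 2: 4 irreducibles of dimension 1, each with multiplicity 1; 5 irreducibles of dimension 2, each with multiplicity 2. Total dimension 4*1*1 + 5*2*2 = 24 = |G|.

Proof sketch: General theorem: in the regular representation of a finite group G, each irreducible appears with multiplicity equal to its dimension. Check: dim(rho_reg) = sum d_i^2 = 1 + 1 + 1 + 1 + 4 + 4 + 4 + 4 + 4 = 24 = |G|.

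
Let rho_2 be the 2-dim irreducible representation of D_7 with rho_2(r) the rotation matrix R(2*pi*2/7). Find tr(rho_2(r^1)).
chi_{rho_2}(r^1) = 2*cos(2*pi*2*1/7) = -2*cos(3*pi/7)

Argument: rho_2(r^1) is rotation by angle 2*pi*2*1/7, whose trace is 2*cos(2*pi*2*1/7) = -2*cos(3*pi/7).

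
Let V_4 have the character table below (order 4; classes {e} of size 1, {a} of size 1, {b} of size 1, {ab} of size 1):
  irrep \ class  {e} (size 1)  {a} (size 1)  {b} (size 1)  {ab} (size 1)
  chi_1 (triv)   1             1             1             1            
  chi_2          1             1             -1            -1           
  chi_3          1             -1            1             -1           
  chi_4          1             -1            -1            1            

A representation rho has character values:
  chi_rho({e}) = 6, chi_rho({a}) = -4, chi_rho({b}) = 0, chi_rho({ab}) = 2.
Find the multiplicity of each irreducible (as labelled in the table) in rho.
Multiplicities: chi_1: 1, chi_2: 0, chi_3: 2, chi_4: 3.

Argument: Use <chi_rho, chi> = (1/|G|) sum_C |C| * chi_rho(C) * conj(chi(C)) with |G| = 4 for each irreducible chi in the table:
  <chi_rho, chi_1> = (1/4)[1*(6)*conj(1) + 1*(-4)*conj(1) + 1*(0)*conj(1) + 1*(2)*conj(1)]
      = (1/4)[(6) + (-4) + (0) + (2)] = 4/4 = 1
  <chi_rho, chi_2> = (1/4)[1*(6)*conj(1) + 1*(-4)*conj(1) + 1*(0)*conj(-1) + 1*(2)*conj(-1)]
      = (1/4)[(6) + (-4) + (0) + (-2)] = 0/4 = 0
  <chi_rho, chi_3> = (1/4)[1*(6)*conj(1) + 1*(-4)*conj(-1) + 1*(0)*conj(1) + 1*(2)*conj(-1)]
      = (1/4)[(6) + (4) + (0) + (-2)] = 8/4 = 2
  <chi_rho, chi_4> = (1/4)[1*(6)*conj(1) + 1*(-4)*conj(-1) + 1*(0)*conj(-1) + 1*(2)*conj(1)]
      = (1/4)[(6) + (4) + (0) + (2)] = 12/4 = 3
Dimension check: dim(rho) = sum (mult * dim) = 1*1 + 0*1 + 2*1 + 3*1 = 6 = chi_rho(e) = 6.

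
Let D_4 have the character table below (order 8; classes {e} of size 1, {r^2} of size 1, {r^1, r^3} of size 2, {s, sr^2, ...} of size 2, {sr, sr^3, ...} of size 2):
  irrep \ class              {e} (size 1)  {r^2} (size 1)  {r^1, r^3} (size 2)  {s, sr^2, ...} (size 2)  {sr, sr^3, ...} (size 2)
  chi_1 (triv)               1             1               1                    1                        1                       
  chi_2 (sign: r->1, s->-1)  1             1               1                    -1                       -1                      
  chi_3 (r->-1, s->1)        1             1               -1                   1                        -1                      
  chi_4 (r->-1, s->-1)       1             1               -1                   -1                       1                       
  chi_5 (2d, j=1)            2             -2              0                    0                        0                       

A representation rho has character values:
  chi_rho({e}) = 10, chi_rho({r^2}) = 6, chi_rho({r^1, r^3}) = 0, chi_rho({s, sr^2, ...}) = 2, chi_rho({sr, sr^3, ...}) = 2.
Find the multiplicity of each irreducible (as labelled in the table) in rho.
Multiplicities: chi_1: 3, chi_2: 1, chi_3: 2, chi_4: 2, chi_5: 1.

Why: Use <chi_rho, chi> = (1/|G|) sum_C |C| * chi_rho(C) * conj(chi(C)) with |G| = 8 for each irreducible chi in the table:
  <chi_rho, chi_1> = (1/8)[1*(10)*conj(1) + 1*(6)*conj(1) + 2*(0)*conj(1) + 2*(2)*conj(1) + 2*(2)*conj(1)]
      = (1/8)[(10) + (6) + (0) + (4) + (4)] = 24/8 = 3
  <chi_rho, chi_2> = (1/8)[1*(10)*conj(1) + 1*(6)*conj(1) + 2*(0)*conj(1) + 2*(2)*conj(-1) + 2*(2)*conj(-1)]
      = (1/8)[(10) + (6) + (0) + (-4) + (-4)] = 8/8 = 1
  <chi_rho, chi_3> = (1/8)[1*(10)*conj(1) + 1*(6)*conj(1) + 2*(0)*conj(-1) + 2*(2)*conj(1) + 2*(2)*conj(-1)]
      = (1/8)[(10) + (6) + (0) + (4) + (-4)] = 16/8 = 2
  <chi_rho, chi_4> = (1/8)[1*(10)*conj(1) + 1*(6)*conj(1) + 2*(0)*conj(-1) + 2*(2)*conj(-1) + 2*(2)*conj(1)]
      = (1/8)[(10) + (6) + (0) + (-4) + (4)] = 16/8 = 2
  <chi_rho, chi_5> = (1/8)[1*(10)*conj(2) + 1*(6)*conj(-2) + 2*(0)*conj(0) + 2*(2)*conj(0) + 2*(2)*conj(0)]
      = (1/8)[(20) + (-12) + (0) + (0) + (0)] = 8/8 = 1
Dimension check: dim(rho) = sum (mult * dim) = 3*1 + 1*1 + 2*1 + 2*1 + 1*2 = 10 = chi_rho(e) = 10.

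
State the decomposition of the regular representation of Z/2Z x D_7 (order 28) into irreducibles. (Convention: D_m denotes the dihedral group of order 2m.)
Each irreducible V_i of dimension d_i appears with multiplicity d_i, i.e. rho_reg = (direct sum over all irreducibles V_i) d_i V_i. The irreducible dimensions for Z/2Z x D_7 are 1, 1, 1, 1, 2, 2, 2, 2, 2, 2: 4 irreducibles of dimension 1, each with multiplicity 1; 6 irreducibles of dimension 2, each with multiplicity 2. Total dimension 4*1*1 + 6*2*2 = 28 = |G|.

Why: General theorem: in the regular representation of a finite group G, each irreducible appears with multiplicity equal to its dimension. Check: dim(rho_reg) = sum d_i^2 = 1 + 1 + 1 + 1 + 4 + 4 + 4 + 4 + 4 + 4 = 28 = |G|.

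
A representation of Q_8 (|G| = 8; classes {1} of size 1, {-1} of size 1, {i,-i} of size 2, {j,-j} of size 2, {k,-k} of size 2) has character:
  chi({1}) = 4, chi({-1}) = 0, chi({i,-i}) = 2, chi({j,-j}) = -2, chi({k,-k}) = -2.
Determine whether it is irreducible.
Not irreducible (reducible): <chi, chi> = 5 > 1.

Why: <chi, chi> = (1/|G|) sum_C |C| * |chi(C)|^2 = (1/8)[1*|4|^2 + 1*|0|^2 + 2*|2|^2 + 2*|-2|^2 + 2*|-2|^2]
  = (1/8)[(16) + (0) + (8) + (8) + (8)] = 40/8 = 5.
A character is irreducible iff <chi, chi> = 1, so this representation is reducible.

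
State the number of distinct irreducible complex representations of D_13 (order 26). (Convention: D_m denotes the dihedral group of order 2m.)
8

Details: The number of irreducible complex representations of a finite group equals its number of conjugacy classes. D_13 has 8 conjugacy classes ((n+3)/2 for n odd), so D_13 (order 26) has exactly 8 irreducible complex representations.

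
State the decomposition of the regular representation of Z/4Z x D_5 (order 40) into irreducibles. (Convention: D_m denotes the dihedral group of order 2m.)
Each irreducible V_i of dimension d_i appears with multiplicity d_i, i.e. rho_reg = (direct sum over all irreducibles V_i) d_i V_i. The irreducible dimensions for Z/4Z x D_5 are 1, 1, 1, 1, 1, 1, 1, 1, 2, 2, 2, 2, 2, 2, 2, 2: 8 irreducibles of dimension 1, each with multiplicity 1; 8 irreducibles of dimension 2, each with multiplicity 2. Total dimension 8*1*1 + 8*2*2 = 40 = |G|.

Argument: General theorem: in the regular representation of a finite group G, each irreducible appears with multiplicity equal to its dimension. Check: dim(rho_reg) = sum d_i^2 = 1 + 1 + 1 + 1 + 1 + 1 + 1 + 1 + 4 + 4 + 4 + 4 + 4 + 4 + 4 + 4 = 40 = |G|.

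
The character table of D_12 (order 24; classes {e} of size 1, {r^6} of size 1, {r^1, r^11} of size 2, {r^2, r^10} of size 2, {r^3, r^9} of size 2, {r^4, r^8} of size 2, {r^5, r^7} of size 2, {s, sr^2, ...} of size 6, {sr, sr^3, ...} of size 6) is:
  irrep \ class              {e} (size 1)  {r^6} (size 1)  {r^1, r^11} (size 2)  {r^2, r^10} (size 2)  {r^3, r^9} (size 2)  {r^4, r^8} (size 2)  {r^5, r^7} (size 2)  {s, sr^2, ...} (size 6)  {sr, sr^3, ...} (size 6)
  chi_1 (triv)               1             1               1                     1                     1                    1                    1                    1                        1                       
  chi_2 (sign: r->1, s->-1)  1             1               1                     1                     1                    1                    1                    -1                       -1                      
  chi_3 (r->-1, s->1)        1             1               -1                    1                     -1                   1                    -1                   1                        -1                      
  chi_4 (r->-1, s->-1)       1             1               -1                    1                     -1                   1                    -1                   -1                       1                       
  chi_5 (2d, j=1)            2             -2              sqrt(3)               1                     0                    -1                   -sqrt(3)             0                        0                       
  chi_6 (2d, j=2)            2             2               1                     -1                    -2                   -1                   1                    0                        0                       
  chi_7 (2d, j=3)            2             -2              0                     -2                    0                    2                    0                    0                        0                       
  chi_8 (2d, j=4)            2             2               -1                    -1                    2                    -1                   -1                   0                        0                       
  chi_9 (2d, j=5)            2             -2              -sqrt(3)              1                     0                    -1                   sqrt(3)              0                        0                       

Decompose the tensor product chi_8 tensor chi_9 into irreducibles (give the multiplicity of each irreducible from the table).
chi_8 tensor chi_9 = chi_5 + chi_7 (all other irreducibles have multiplicity 0).

Why: The character of a tensor product is the pointwise product (chi_8 * chi_9)(C) = chi_8(C) * chi_9(C):
  {e}: (2)*(2), {r^6}: (2)*(-2), {r^1, r^11}: (-1)*(-sqrt(3)), {r^2, r^10}: (-1)*(1), {r^3, r^9}: (2)*(0), {r^4, r^8}: (-1)*(-1), {r^5, r^7}: (-1)*(sqrt(3)), {s, sr^2, ...}: (0)*(0), {sr, sr^3, ...}: (0)*(0)
so (chi_8 * chi_9) takes values
  {e} -> 4, {r^6} -> -4, {r^1, r^11} -> sqrt(3), {r^2, r^10} -> -1, {r^3, r^9} -> 0, {r^4, r^8} -> 1, {r^5, r^7} -> -sqrt(3), {s, sr^2, ...} -> 0, {sr, sr^3, ...} -> 0.
Now take the inner product of this character with each irreducible chi from the table, <chi_8*chi_9, chi> = (1/24) sum_C |C| (chi_8*chi_9)(C) conj(chi(C)):
  <chi_8*chi_9, chi_1> = (1/24)[1*(4)*conj(1) + 1*(-4)*conj(1) + 2*(sqrt(3))*conj(1) + 2*(-1)*conj(1) + 2*(0)*conj(1) + 2*(1)*conj(1) + 2*(-sqrt(3))*conj(1) + 6*(0)*conj(1) + 6*(0)*conj(1)]
      = (1/24)[(4) + (-4) + (2*sqrt(3)) + (-2) + (0) + (2) + (-2*sqrt(3)) + (0) + (0)] = 0/24 = 0
  <chi_8*chi_9, chi_2> = (1/24)[1*(4)*conj(1) + 1*(-4)*conj(1) + 2*(sqrt(3))*conj(1) + 2*(-1)*conj(1) + 2*(0)*conj(1) + 2*(1)*conj(1) + 2*(-sqrt(3))*conj(1) + 6*(0)*conj(-1) + 6*(0)*conj(-1)]
      = (1/24)[(4) + (-4) + (2*sqrt(3)) + (-2) + (0) + (2) + (-2*sqrt(3)) + (0) + (0)] = 0/24 = 0
  <chi_8*chi_9, chi_3> = (1/24)[1*(4)*conj(1) + 1*(-4)*conj(1) + 2*(sqrt(3))*conj(-1) + 2*(-1)*conj(1) + 2*(0)*conj(-1) + 2*(1)*conj(1) + 2*(-sqrt(3))*conj(-1) + 6*(0)*conj(1) + 6*(0)*conj(-1)]
      = (1/24)[(4) + (-4) + (-2*sqrt(3)) + (-2) + (0) + (2) + (2*sqrt(3)) + (0) + (0)] = 0/24 = 0
  <chi_8*chi_9, chi_4> = (1/24)[1*(4)*conj(1) + 1*(-4)*conj(1) + 2*(sqrt(3))*conj(-1) + 2*(-1)*conj(1) + 2*(0)*conj(-1) + 2*(1)*conj(1) + 2*(-sqrt(3))*conj(-1) + 6*(0)*conj(-1) + 6*(0)*conj(1)]
      = (1/24)[(4) + (-4) + (-2*sqrt(3)) + (-2) + (0) + (2) + (2*sqrt(3)) + (0) + (0)] = 0/24 = 0
  <chi_8*chi_9, chi_5> = (1/24)[1*(4)*conj(2) + 1*(-4)*conj(-2) + 2*(sqrt(3))*conj(sqrt(3)) + 2*(-1)*conj(1) + 2*(0)*conj(0) + 2*(1)*conj(-1) + 2*(-sqrt(3))*conj(-sqrt(3)) + 6*(0)*conj(0) + 6*(0)*conj(0)]
      = (1/24)[(8) + (8) + (6) + (-2) + (0) + (-2) + (6) + (0) + (0)] = 24/24 = 1
  <chi_8*chi_9, chi_6> = (1/24)[1*(4)*conj(2) + 1*(-4)*conj(2) + 2*(sqrt(3))*conj(1) + 2*(-1)*conj(-1) + 2*(0)*conj(-2) + 2*(1)*conj(-1) + 2*(-sqrt(3))*conj(1) + 6*(0)*conj(0) + 6*(0)*conj(0)]
      = (1/24)[(8) + (-8) + (2*sqrt(3)) + (2) + (0) + (-2) + (-2*sqrt(3)) + (0) + (0)] = 0/24 = 0
  <chi_8*chi_9, chi_7> = (1/24)[1*(4)*conj(2) + 1*(-4)*conj(-2) + 2*(sqrt(3))*conj(0) + 2*(-1)*conj(-2) + 2*(0)*conj(0) + 2*(1)*conj(2) + 2*(-sqrt(3))*conj(0) + 6*(0)*conj(0) + 6*(0)*conj(0)]
      = (1/24)[(8) + (8) + (0) + (4) + (0) + (4) + (0) + (0) + (0)] = 24/24 = 1
  <chi_8*chi_9, chi_8> = (1/24)[1*(4)*conj(2) + 1*(-4)*conj(2) + 2*(sqrt(3))*conj(-1) + 2*(-1)*conj(-1) + 2*(0)*conj(2) + 2*(1)*conj(-1) + 2*(-sqrt(3))*conj(-1) + 6*(0)*conj(0) + 6*(0)*conj(0)]
      = (1/24)[(8) + (-8) + (-2*sqrt(3)) + (2) + (0) + (-2) + (2*sqrt(3)) + (0) + (0)] = 0/24 = 0
  <chi_8*chi_9, chi_9> = (1/24)[1*(4)*conj(2) + 1*(-4)*conj(-2) + 2*(sqrt(3))*conj(-sqrt(3)) + 2*(-1)*conj(1) + 2*(0)*conj(0) + 2*(1)*conj(-1) + 2*(-sqrt(3))*conj(sqrt(3)) + 6*(0)*conj(0) + 6*(0)*conj(0)]
      = (1/24)[(8) + (8) + (-6) + (-2) + (0) + (-2) + (-6) + (0) + (0)] = 0/24 = 0
Hence the multiplicities are chi_5: 1, chi_7: 1. Dimension check: dim(chi_8)*dim(chi_9) = 2*2 = 4 and sum (mult * dim) = 1*2 + 1*2 = 4.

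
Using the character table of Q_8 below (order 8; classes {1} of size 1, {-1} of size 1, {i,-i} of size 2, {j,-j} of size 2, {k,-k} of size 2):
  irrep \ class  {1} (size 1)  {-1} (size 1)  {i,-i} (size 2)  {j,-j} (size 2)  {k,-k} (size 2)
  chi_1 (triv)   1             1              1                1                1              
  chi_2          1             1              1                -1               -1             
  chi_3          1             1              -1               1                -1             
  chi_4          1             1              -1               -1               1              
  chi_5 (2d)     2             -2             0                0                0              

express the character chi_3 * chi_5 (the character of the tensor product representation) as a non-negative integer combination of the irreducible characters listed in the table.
chi_3 tensor chi_5 = chi_5 (all other irreducibles have multiplicity 0).

Justification: The character of a tensor product is the pointwise product (chi_3 * chi_5)(C) = chi_3(C) * chi_5(C):
  {1}: (1)*(2), {-1}: (1)*(-2), {i,-i}: (-1)*(0), {j,-j}: (1)*(0), {k,-k}: (-1)*(0)
so (chi_3 * chi_5) takes values
  {1} -> 2, {-1} -> -2, {i,-i} -> 0, {j,-j} -> 0, {k,-k} -> 0.
Now take the inner product of this character with each irreducible chi from the table, <chi_3*chi_5, chi> = (1/8) sum_C |C| (chi_3*chi_5)(C) conj(chi(C)):
  <chi_3*chi_5, chi_1> = (1/8)[1*(2)*conj(1) + 1*(-2)*conj(1) + 2*(0)*conj(1) + 2*(0)*conj(1) + 2*(0)*conj(1)]
      = (1/8)[(2) + (-2) + (0) + (0) + (0)] = 0/8 = 0
  <chi_3*chi_5, chi_2> = (1/8)[1*(2)*conj(1) + 1*(-2)*conj(1) + 2*(0)*conj(1) + 2*(0)*conj(-1) + 2*(0)*conj(-1)]
      = (1/8)[(2) + (-2) + (0) + (0) + (0)] = 0/8 = 0
  <chi_3*chi_5, chi_3> = (1/8)[1*(2)*conj(1) + 1*(-2)*conj(1) + 2*(0)*conj(-1) + 2*(0)*conj(1) + 2*(0)*conj(-1)]
      = (1/8)[(2) + (-2) + (0) + (0) + (0)] = 0/8 = 0
  <chi_3*chi_5, chi_4> = (1/8)[1*(2)*conj(1) + 1*(-2)*conj(1) + 2*(0)*conj(-1) + 2*(0)*conj(-1) + 2*(0)*conj(1)]
      = (1/8)[(2) + (-2) + (0) + (0) + (0)] = 0/8 = 0
  <chi_3*chi_5, chi_5> = (1/8)[1*(2)*conj(2) + 1*(-2)*conj(-2) + 2*(0)*conj(0) + 2*(0)*conj(0) + 2*(0)*conj(0)]
      = (1/8)[(4) + (4) + (0) + (0) + (0)] = 8/8 = 1
Hence the multiplicities are chi_5: 1. Dimension check: dim(chi_3)*dim(chi_5) = 1*2 = 2 and sum (mult * dim) = 1*2 = 2.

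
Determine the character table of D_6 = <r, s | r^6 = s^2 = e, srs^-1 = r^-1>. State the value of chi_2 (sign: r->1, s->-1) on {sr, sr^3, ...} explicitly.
Conjugacy classes: {e} of size 1, {r^3} of size 1, {r^1, r^5} of size 2, {r^2, r^4} of size 2, {s, sr^2, ...} of size 3, {sr, sr^3, ...} of size 3.
Character table:
  irrep \ class              {e} (size 1)  {r^3} (size 1)  {r^1, r^5} (size 2)  {r^2, r^4} (size 2)  {s, sr^2, ...} (size 3)  {sr, sr^3, ...} (size 3)
  chi_1 (triv)               1             1               1                    1                    1                        1                       
  chi_2 (sign: r->1, s->-1)  1             1               1                    1                    -1                       -1                      
  chi_3 (r->-1, s->1)        1             -1              -1                   1                    1                        -1                      
  chi_4 (r->-1, s->-1)       1             -1              -1                   1                    -1                       1                       
  chi_5 (2d, j=1)            2             -2              1                    -1                   0                        0                       
  chi_6 (2d, j=2)            2             2               -1                   -1                   0                        0                       

Spot check: chi_2 (sign: r->1, s->-1) on {sr, sr^3, ...} = -1.

Proof sketch: D_6 has order 2*6 = 12 with 6 conjugacy classes, hence 6 irreducibles. Sum of squared dims 1 + 1 + 1 + 1 + 4 + 4 = 12 = |G|. Linear characters come from the abelianisation; the 2-dimensional irreps have character r^k -> 2*cos(2*pi*j*k/6), reflections -> 0.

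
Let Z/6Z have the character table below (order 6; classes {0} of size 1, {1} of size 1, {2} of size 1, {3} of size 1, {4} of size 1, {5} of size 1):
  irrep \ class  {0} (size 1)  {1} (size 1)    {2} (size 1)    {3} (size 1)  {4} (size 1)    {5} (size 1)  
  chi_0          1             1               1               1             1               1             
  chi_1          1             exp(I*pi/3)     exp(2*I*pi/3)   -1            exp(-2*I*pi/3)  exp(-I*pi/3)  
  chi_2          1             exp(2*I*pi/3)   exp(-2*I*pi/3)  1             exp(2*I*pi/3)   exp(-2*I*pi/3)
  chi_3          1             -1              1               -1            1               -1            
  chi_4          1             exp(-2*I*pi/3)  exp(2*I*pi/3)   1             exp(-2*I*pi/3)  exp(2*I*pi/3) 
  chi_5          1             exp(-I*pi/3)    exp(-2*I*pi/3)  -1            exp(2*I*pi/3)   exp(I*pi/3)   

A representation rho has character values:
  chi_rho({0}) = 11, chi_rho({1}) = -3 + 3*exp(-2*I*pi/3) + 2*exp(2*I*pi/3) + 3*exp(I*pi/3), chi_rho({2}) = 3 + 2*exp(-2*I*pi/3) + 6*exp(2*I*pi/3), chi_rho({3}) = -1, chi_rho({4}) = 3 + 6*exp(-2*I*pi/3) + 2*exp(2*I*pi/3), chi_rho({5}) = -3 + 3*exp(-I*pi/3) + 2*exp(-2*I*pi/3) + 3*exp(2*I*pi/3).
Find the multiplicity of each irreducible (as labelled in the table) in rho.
Multiplicities: chi_0: 0, chi_1: 3, chi_2: 2, chi_3: 3, chi_4: 3, chi_5: 0.

Argument: Use <chi_rho, chi> = (1/|G|) sum_C |C| * chi_rho(C) * conj(chi(C)) with |G| = 6 for each irreducible chi in the table:
  <chi_rho, chi_0> = (1/6)[1*(11)*conj(1) + 1*(-3 + 3*exp(-2*I*pi/3) + 2*exp(2*I*pi/3) + 3*exp(I*pi/3))*conj(1) + 1*(3 + 2*exp(-2*I*pi/3) + 6*exp(2*I*pi/3))*conj(1) + 1*(-1)*conj(1) + 1*(3 + 6*exp(-2*I*pi/3) + 2*exp(2*I*pi/3))*conj(1) + 1*(-3 + 3*exp(-I*pi/3) + 2*exp(-2*I*pi/3) + 3*exp(2*I*pi/3))*conj(1)]
      = (1/6)[(11) + (-3 + 3*exp(-2*I*pi/3) + 2*exp(2*I*pi/3) + 3*exp(I*pi/3)) + (3 + 2*exp(-2*I*pi/3) + 6*exp(2*I*pi/3)) + (-1) + (3 + 6*exp(-2*I*pi/3) + 2*exp(2*I*pi/3)) + (-3 + 3*exp(-I*pi/3) + 2*exp(-2*I*pi/3) + 3*exp(2*I*pi/3))] = 0/6 = 0
  <chi_rho, chi_1> = (1/6)[1*(11)*conj(1) + 1*(-3 + 3*exp(-2*I*pi/3) + 2*exp(2*I*pi/3) + 3*exp(I*pi/3))*conj(exp(I*pi/3)) + 1*(3 + 2*exp(-2*I*pi/3) + 6*exp(2*I*pi/3))*conj(exp(2*I*pi/3)) + 1*(-1)*conj(-1) + 1*(3 + 6*exp(-2*I*pi/3) + 2*exp(2*I*pi/3))*conj(exp(-2*I*pi/3)) + 1*(-3 + 3*exp(-I*pi/3) + 2*exp(-2*I*pi/3) + 3*exp(2*I*pi/3))*conj(exp(-I*pi/3))]
      = (1/6)[(11) + (2*exp(I*pi/3) - 3*exp(-I*pi/3)) + (6 + 3*exp(-2*I*pi/3) + 2*exp(2*I*pi/3)) + (1) + (6 + 2*exp(-2*I*pi/3) + 3*exp(2*I*pi/3)) + (-3*exp(I*pi/3) + 2*exp(-I*pi/3))] = 18/6 = 3
  <chi_rho, chi_2> = (1/6)[1*(11)*conj(1) + 1*(-3 + 3*exp(-2*I*pi/3) + 2*exp(2*I*pi/3) + 3*exp(I*pi/3))*conj(exp(2*I*pi/3)) + 1*(3 + 2*exp(-2*I*pi/3) + 6*exp(2*I*pi/3))*conj(exp(-2*I*pi/3)) + 1*(-1)*conj(1) + 1*(3 + 6*exp(-2*I*pi/3) + 2*exp(2*I*pi/3))*conj(exp(2*I*pi/3)) + 1*(-3 + 3*exp(-I*pi/3) + 2*exp(-2*I*pi/3) + 3*exp(2*I*pi/3))*conj(exp(-2*I*pi/3))]
      = (1/6)[(11) + (2 + 3*exp(-I*pi/3) + 3*exp(2*I*pi/3) - 3*exp(-2*I*pi/3)) + (2 + 6*exp(-2*I*pi/3) + 3*exp(2*I*pi/3)) + (-1) + (2 + 3*exp(-2*I*pi/3) + 6*exp(2*I*pi/3)) + (2 + 3*exp(-2*I*pi/3) - 3*exp(2*I*pi/3) + 3*exp(I*pi/3))] = 12/6 = 2
  <chi_rho, chi_3> = (1/6)[1*(11)*conj(1) + 1*(-3 + 3*exp(-2*I*pi/3) + 2*exp(2*I*pi/3) + 3*exp(I*pi/3))*conj(-1) + 1*(3 + 2*exp(-2*I*pi/3) + 6*exp(2*I*pi/3))*conj(1) + 1*(-1)*conj(-1) + 1*(3 + 6*exp(-2*I*pi/3) + 2*exp(2*I*pi/3))*conj(1) + 1*(-3 + 3*exp(-I*pi/3) + 2*exp(-2*I*pi/3) + 3*exp(2*I*pi/3))*conj(-1)]
      = (1/6)[(11) + (3 - 3*exp(I*pi/3) - 2*exp(2*I*pi/3) - 3*exp(-2*I*pi/3)) + (3 + 2*exp(-2*I*pi/3) + 6*exp(2*I*pi/3)) + (1) + (3 + 6*exp(-2*I*pi/3) + 2*exp(2*I*pi/3)) + (3 - 3*exp(2*I*pi/3) - 2*exp(-2*I*pi/3) - 3*exp(-I*pi/3))] = 18/6 = 3
  <chi_rho, chi_4> = (1/6)[1*(11)*conj(1) + 1*(-3 + 3*exp(-2*I*pi/3) + 2*exp(2*I*pi/3) + 3*exp(I*pi/3))*conj(exp(-2*I*pi/3)) + 1*(3 + 2*exp(-2*I*pi/3) + 6*exp(2*I*pi/3))*conj(exp(2*I*pi/3)) + 1*(-1)*conj(1) + 1*(3 + 6*exp(-2*I*pi/3) + 2*exp(2*I*pi/3))*conj(exp(-2*I*pi/3)) + 1*(-3 + 3*exp(-I*pi/3) + 2*exp(-2*I*pi/3) + 3*exp(2*I*pi/3))*conj(exp(2*I*pi/3))]
      = (1/6)[(11) + (-3*exp(2*I*pi/3) + 2*exp(-2*I*pi/3)) + (6 + 3*exp(-2*I*pi/3) + 2*exp(2*I*pi/3)) + (-1) + (6 + 2*exp(-2*I*pi/3) + 3*exp(2*I*pi/3)) + (2*exp(2*I*pi/3) - 3*exp(-2*I*pi/3))] = 18/6 = 3
  <chi_rho, chi_5> = (1/6)[1*(11)*conj(1) + 1*(-3 + 3*exp(-2*I*pi/3) + 2*exp(2*I*pi/3) + 3*exp(I*pi/3))*conj(exp(-I*pi/3)) + 1*(3 + 2*exp(-2*I*pi/3) + 6*exp(2*I*pi/3))*conj(exp(-2*I*pi/3)) + 1*(-1)*conj(-1) + 1*(3 + 6*exp(-2*I*pi/3) + 2*exp(2*I*pi/3))*conj(exp(2*I*pi/3)) + 1*(-3 + 3*exp(-I*pi/3) + 2*exp(-2*I*pi/3) + 3*exp(2*I*pi/3))*conj(exp(I*pi/3))]
      = (1/6)[(11) + (-2 - 3*exp(I*pi/3) + 3*exp(-I*pi/3) + 3*exp(2*I*pi/3)) + (2 + 6*exp(-2*I*pi/3) + 3*exp(2*I*pi/3)) + (1) + (2 + 3*exp(-2*I*pi/3) + 6*exp(2*I*pi/3)) + (-2 + 3*exp(-2*I*pi/3) - 3*exp(-I*pi/3) + 3*exp(I*pi/3))] = 0/6 = 0
(Exp terms are combined using exp(i*s)*conj(exp(i*t)) = exp(i*(s-t)), and sums of them are collapsed using the identity that for every m > 1 the m distinct m-th roots of unity sum to 0, e.g. 1 + exp(2*I*pi/3) + exp(-2*I*pi/3) = 0.)
Dimension check: dim(rho) = sum (mult * dim) = 0*1 + 3*1 + 2*1 + 3*1 + 3*1 + 0*1 = 11 = chi_rho(e) = 11.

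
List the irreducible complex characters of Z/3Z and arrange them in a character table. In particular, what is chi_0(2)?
Character table of Z/3Z (irreps indexed chi_0,...,chi_2 with chi_k(m) = zeta_3^(k*m), zeta_3 = exp(2*pi*i/3)):
  irrep \ class  {0} (size 1)  {1} (size 1)    {2} (size 1)  
  chi_0          1             1               1             
  chi_1          1             exp(2*I*pi/3)   exp(-2*I*pi/3)
  chi_2          1             exp(-2*I*pi/3)  exp(2*I*pi/3) 

Spot check: chi_0(2) = zeta_3^(0*2) = zeta_3^0 = 1.

Solution. Z/3Z is abelian, so all 3 irreducible complex representations are 1-dimensional. They are given by chi_k(m) = zeta_3^(k*m) for k = 0,...,2. Row orthogonality: sum_m chi_k(m) conj(chi_l(m)) = 3 * [k = l].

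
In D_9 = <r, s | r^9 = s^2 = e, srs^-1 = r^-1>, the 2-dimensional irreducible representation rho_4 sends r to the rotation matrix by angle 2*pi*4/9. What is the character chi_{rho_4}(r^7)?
chi_{rho_4}(r^7) = 2*cos(2*pi*4*7/9) = 2*cos(56*pi/9)

rho_4(r^7) is rotation by angle 2*pi*4*7/9, whose trace is 2*cos(2*pi*4*7/9) = 2*cos(56*pi/9).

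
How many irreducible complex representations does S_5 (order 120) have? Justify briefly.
7

Justification: The number of irreducible complex representations of a finite group equals its number of conjugacy classes. Conjugacy classes in S_5 correspond to cycle types, i.e. partitions of 5; there are p(5) = 7 of them, so S_5 (order 120) has exactly 7 irreducible complex representations.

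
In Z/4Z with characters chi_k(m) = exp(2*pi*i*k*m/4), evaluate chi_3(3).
chi_3(3) = zeta_4^9 = I

Justification: chi_3(3) = zeta_4^(3*3) = zeta_4^9. Since zeta_4^4 = 1, this equals zeta_4^1 = exp(2*pi*i*1/4) = I.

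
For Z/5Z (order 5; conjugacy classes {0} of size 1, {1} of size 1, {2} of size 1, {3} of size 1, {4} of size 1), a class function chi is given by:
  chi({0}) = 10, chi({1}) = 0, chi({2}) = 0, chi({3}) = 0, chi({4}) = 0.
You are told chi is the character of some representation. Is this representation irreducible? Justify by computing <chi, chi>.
Not irreducible (reducible): <chi, chi> = 20 > 1.

Why: <chi, chi> = (1/|G|) sum_C |C| * |chi(C)|^2 = (1/5)[1*|10|^2 + 1*|0|^2 + 1*|0|^2 + 1*|0|^2 + 1*|0|^2]
  = (1/5)[(100) + (0) + (0) + (0) + (0)] = 100/5 = 20.
(Exp terms are combined using exp(i*s)*conj(exp(i*t)) = exp(i*(s-t)), and sums of them are collapsed using the identity that for every m > 1 the m distinct m-th roots of unity sum to 0, e.g. 1 + exp(2*I*pi/3) + exp(-2*I*pi/3) = 0.)
A character is irreducible iff <chi, chi> = 1, so this representation is reducible.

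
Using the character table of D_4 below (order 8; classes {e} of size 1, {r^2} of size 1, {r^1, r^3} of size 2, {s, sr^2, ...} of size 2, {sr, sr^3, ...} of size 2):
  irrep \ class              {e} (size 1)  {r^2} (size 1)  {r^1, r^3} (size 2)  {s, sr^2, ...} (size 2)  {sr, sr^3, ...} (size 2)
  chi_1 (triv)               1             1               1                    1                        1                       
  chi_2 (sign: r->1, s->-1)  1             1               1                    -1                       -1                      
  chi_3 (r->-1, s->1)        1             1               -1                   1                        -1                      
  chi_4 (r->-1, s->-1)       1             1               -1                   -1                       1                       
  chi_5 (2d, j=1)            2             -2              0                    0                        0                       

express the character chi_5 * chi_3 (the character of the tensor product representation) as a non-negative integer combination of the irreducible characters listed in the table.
chi_5 tensor chi_3 = chi_5 (all other irreducibles have multiplicity 0).

Proof sketch: The character of a tensor product is the pointwise product (chi_5 * chi_3)(C) = chi_5(C) * chi_3(C):
  {e}: (2)*(1), {r^2}: (-2)*(1), {r^1, r^3}: (0)*(-1), {s, sr^2, ...}: (0)*(1), {sr, sr^3, ...}: (0)*(-1)
so (chi_5 * chi_3) takes values
  {e} -> 2, {r^2} -> -2, {r^1, r^3} -> 0, {s, sr^2, ...} -> 0, {sr, sr^3, ...} -> 0.
Now take the inner product of this character with each irreducible chi from the table, <chi_5*chi_3, chi> = (1/8) sum_C |C| (chi_5*chi_3)(C) conj(chi(C)):
  <chi_5*chi_3, chi_1> = (1/8)[1*(2)*conj(1) + 1*(-2)*conj(1) + 2*(0)*conj(1) + 2*(0)*conj(1) + 2*(0)*conj(1)]
      = (1/8)[(2) + (-2) + (0) + (0) + (0)] = 0/8 = 0
  <chi_5*chi_3, chi_2> = (1/8)[1*(2)*conj(1) + 1*(-2)*conj(1) + 2*(0)*conj(1) + 2*(0)*conj(-1) + 2*(0)*conj(-1)]
      = (1/8)[(2) + (-2) + (0) + (0) + (0)] = 0/8 = 0
  <chi_5*chi_3, chi_3> = (1/8)[1*(2)*conj(1) + 1*(-2)*conj(1) + 2*(0)*conj(-1) + 2*(0)*conj(1) + 2*(0)*conj(-1)]
      = (1/8)[(2) + (-2) + (0) + (0) + (0)] = 0/8 = 0
  <chi_5*chi_3, chi_4> = (1/8)[1*(2)*conj(1) + 1*(-2)*conj(1) + 2*(0)*conj(-1) + 2*(0)*conj(-1) + 2*(0)*conj(1)]
      = (1/8)[(2) + (-2) + (0) + (0) + (0)] = 0/8 = 0
  <chi_5*chi_3, chi_5> = (1/8)[1*(2)*conj(2) + 1*(-2)*conj(-2) + 2*(0)*conj(0) + 2*(0)*conj(0) + 2*(0)*conj(0)]
      = (1/8)[(4) + (4) + (0) + (0) + (0)] = 8/8 = 1
Hence the multiplicities are chi_5: 1. Dimension check: dim(chi_5)*dim(chi_3) = 2*1 = 2 and sum (mult * dim) = 1*2 = 2.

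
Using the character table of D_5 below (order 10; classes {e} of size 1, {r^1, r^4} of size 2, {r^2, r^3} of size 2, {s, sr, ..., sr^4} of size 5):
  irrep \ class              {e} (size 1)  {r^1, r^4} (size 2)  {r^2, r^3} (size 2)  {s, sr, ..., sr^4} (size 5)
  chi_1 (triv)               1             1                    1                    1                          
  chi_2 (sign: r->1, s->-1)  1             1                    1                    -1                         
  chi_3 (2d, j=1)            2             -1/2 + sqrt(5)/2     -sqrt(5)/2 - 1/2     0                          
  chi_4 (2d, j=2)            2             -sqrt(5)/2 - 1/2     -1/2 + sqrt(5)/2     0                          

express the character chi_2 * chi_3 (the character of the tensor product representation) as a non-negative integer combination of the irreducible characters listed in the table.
chi_2 tensor chi_3 = chi_3 (all other irreducibles have multiplicity 0).

Proof sketch: The character of a tensor product is the pointwise product (chi_2 * chi_3)(C) = chi_2(C) * chi_3(C):
  {e}: (1)*(2), {r^1, r^4}: (1)*(-1/2 + sqrt(5)/2), {r^2, r^3}: (1)*(-sqrt(5)/2 - 1/2), {s, sr, ..., sr^4}: (-1)*(0)
so (chi_2 * chi_3) takes values
  {e} -> 2, {r^1, r^4} -> -1/2 + sqrt(5)/2, {r^2, r^3} -> -sqrt(5)/2 - 1/2, {s, sr, ..., sr^4} -> 0.
Now take the inner product of this character with each irreducible chi from the table, <chi_2*chi_3, chi> = (1/10) sum_C |C| (chi_2*chi_3)(C) conj(chi(C)):
  <chi_2*chi_3, chi_1> = (1/10)[1*(2)*conj(1) + 2*(-1/2 + sqrt(5)/2)*conj(1) + 2*(-sqrt(5)/2 - 1/2)*conj(1) + 5*(0)*conj(1)]
      = (1/10)[(2) + (-1 + sqrt(5)) + (-sqrt(5) - 1) + (0)] = 0/10 = 0
  <chi_2*chi_3, chi_2> = (1/10)[1*(2)*conj(1) + 2*(-1/2 + sqrt(5)/2)*conj(1) + 2*(-sqrt(5)/2 - 1/2)*conj(1) + 5*(0)*conj(-1)]
      = (1/10)[(2) + (-1 + sqrt(5)) + (-sqrt(5) - 1) + (0)] = 0/10 = 0
  <chi_2*chi_3, chi_3> = (1/10)[1*(2)*conj(2) + 2*(-1/2 + sqrt(5)/2)*conj(-1/2 + sqrt(5)/2) + 2*(-sqrt(5)/2 - 1/2)*conj(-sqrt(5)/2 - 1/2) + 5*(0)*conj(0)]
      = (1/10)[(4) + (3 - sqrt(5)) + (sqrt(5) + 3) + (0)] = 10/10 = 1
  <chi_2*chi_3, chi_4> = (1/10)[1*(2)*conj(2) + 2*(-1/2 + sqrt(5)/2)*conj(-sqrt(5)/2 - 1/2) + 2*(-sqrt(5)/2 - 1/2)*conj(-1/2 + sqrt(5)/2) + 5*(0)*conj(0)]
      = (1/10)[(4) + (-2) + (-2) + (0)] = 0/10 = 0
Hence the multiplicities are chi_3: 1. Dimension check: dim(chi_2)*dim(chi_3) = 1*2 = 2 and sum (mult * dim) = 1*2 = 2.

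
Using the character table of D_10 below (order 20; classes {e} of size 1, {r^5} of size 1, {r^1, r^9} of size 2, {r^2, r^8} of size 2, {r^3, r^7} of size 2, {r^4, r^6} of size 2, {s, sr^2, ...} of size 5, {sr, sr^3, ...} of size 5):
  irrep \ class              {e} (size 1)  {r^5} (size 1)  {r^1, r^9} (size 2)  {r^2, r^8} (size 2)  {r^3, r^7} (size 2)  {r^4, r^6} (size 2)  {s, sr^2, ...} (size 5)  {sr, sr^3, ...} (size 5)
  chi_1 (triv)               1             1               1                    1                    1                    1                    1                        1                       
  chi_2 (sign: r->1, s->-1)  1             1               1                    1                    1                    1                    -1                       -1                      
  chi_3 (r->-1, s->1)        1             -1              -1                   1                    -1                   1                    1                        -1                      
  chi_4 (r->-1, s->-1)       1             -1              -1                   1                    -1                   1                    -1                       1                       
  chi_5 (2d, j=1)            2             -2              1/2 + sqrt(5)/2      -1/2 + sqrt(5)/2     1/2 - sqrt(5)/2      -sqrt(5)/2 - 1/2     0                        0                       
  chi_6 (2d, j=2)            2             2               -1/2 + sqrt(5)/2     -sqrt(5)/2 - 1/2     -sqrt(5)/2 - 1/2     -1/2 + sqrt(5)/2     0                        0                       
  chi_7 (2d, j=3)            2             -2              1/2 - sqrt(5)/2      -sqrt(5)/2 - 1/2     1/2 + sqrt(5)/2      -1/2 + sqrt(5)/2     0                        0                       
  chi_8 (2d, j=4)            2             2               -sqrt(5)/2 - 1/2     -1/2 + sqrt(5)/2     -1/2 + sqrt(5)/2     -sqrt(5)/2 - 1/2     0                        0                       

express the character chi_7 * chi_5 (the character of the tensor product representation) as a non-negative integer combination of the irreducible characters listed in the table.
chi_7 tensor chi_5 = chi_6 + chi_8 (all other irreducibles have multiplicity 0).

Derivation: The character of a tensor product is the pointwise product (chi_7 * chi_5)(C) = chi_7(C) * chi_5(C):
  {e}: (2)*(2), {r^5}: (-2)*(-2), {r^1, r^9}: (1/2 - sqrt(5)/2)*(1/2 + sqrt(5)/2), {r^2, r^8}: (-sqrt(5)/2 - 1/2)*(-1/2 + sqrt(5)/2), {r^3, r^7}: (1/2 + sqrt(5)/2)*(1/2 - sqrt(5)/2), {r^4, r^6}: (-1/2 + sqrt(5)/2)*(-sqrt(5)/2 - 1/2), {s, sr^2, ...}: (0)*(0), {sr, sr^3, ...}: (0)*(0)
so (chi_7 * chi_5) takes values
  {e} -> 4, {r^5} -> 4, {r^1, r^9} -> -1, {r^2, r^8} -> -1, {r^3, r^7} -> -1, {r^4, r^6} -> -1, {s, sr^2, ...} -> 0, {sr, sr^3, ...} -> 0.
Now take the inner product of this character with each irreducible chi from the table, <chi_7*chi_5, chi> = (1/20) sum_C |C| (chi_7*chi_5)(C) conj(chi(C)):
  <chi_7*chi_5, chi_1> = (1/20)[1*(4)*conj(1) + 1*(4)*conj(1) + 2*(-1)*conj(1) + 2*(-1)*conj(1) + 2*(-1)*conj(1) + 2*(-1)*conj(1) + 5*(0)*conj(1) + 5*(0)*conj(1)]
      = (1/20)[(4) + (4) + (-2) + (-2) + (-2) + (-2) + (0) + (0)] = 0/20 = 0
  <chi_7*chi_5, chi_2> = (1/20)[1*(4)*conj(1) + 1*(4)*conj(1) + 2*(-1)*conj(1) + 2*(-1)*conj(1) + 2*(-1)*conj(1) + 2*(-1)*conj(1) + 5*(0)*conj(-1) + 5*(0)*conj(-1)]
      = (1/20)[(4) + (4) + (-2) + (-2) + (-2) + (-2) + (0) + (0)] = 0/20 = 0
  <chi_7*chi_5, chi_3> = (1/20)[1*(4)*conj(1) + 1*(4)*conj(-1) + 2*(-1)*conj(-1) + 2*(-1)*conj(1) + 2*(-1)*conj(-1) + 2*(-1)*conj(1) + 5*(0)*conj(1) + 5*(0)*conj(-1)]
      = (1/20)[(4) + (-4) + (2) + (-2) + (2) + (-2) + (0) + (0)] = 0/20 = 0
  <chi_7*chi_5, chi_4> = (1/20)[1*(4)*conj(1) + 1*(4)*conj(-1) + 2*(-1)*conj(-1) + 2*(-1)*conj(1) + 2*(-1)*conj(-1) + 2*(-1)*conj(1) + 5*(0)*conj(-1) + 5*(0)*conj(1)]
      = (1/20)[(4) + (-4) + (2) + (-2) + (2) + (-2) + (0) + (0)] = 0/20 = 0
  <chi_7*chi_5, chi_5> = (1/20)[1*(4)*conj(2) + 1*(4)*conj(-2) + 2*(-1)*conj(1/2 + sqrt(5)/2) + 2*(-1)*conj(-1/2 + sqrt(5)/2) + 2*(-1)*conj(1/2 - sqrt(5)/2) + 2*(-1)*conj(-sqrt(5)/2 - 1/2) + 5*(0)*conj(0) + 5*(0)*conj(0)]
      = (1/20)[(8) + (-8) + (-sqrt(5) - 1) + (1 - sqrt(5)) + (-1 + sqrt(5)) + (1 + sqrt(5)) + (0) + (0)] = 0/20 = 0
  <chi_7*chi_5, chi_6> = (1/20)[1*(4)*conj(2) + 1*(4)*conj(2) + 2*(-1)*conj(-1/2 + sqrt(5)/2) + 2*(-1)*conj(-sqrt(5)/2 - 1/2) + 2*(-1)*conj(-sqrt(5)/2 - 1/2) + 2*(-1)*conj(-1/2 + sqrt(5)/2) + 5*(0)*conj(0) + 5*(0)*conj(0)]
      = (1/20)[(8) + (8) + (1 - sqrt(5)) + (1 + sqrt(5)) + (1 + sqrt(5)) + (1 - sqrt(5)) + (0) + (0)] = 20/20 = 1
  <chi_7*chi_5, chi_7> = (1/20)[1*(4)*conj(2) + 1*(4)*conj(-2) + 2*(-1)*conj(1/2 - sqrt(5)/2) + 2*(-1)*conj(-sqrt(5)/2 - 1/2) + 2*(-1)*conj(1/2 + sqrt(5)/2) + 2*(-1)*conj(-1/2 + sqrt(5)/2) + 5*(0)*conj(0) + 5*(0)*conj(0)]
      = (1/20)[(8) + (-8) + (-1 + sqrt(5)) + (1 + sqrt(5)) + (-sqrt(5) - 1) + (1 - sqrt(5)) + (0) + (0)] = 0/20 = 0
  <chi_7*chi_5, chi_8> = (1/20)[1*(4)*conj(2) + 1*(4)*conj(2) + 2*(-1)*conj(-sqrt(5)/2 - 1/2) + 2*(-1)*conj(-1/2 + sqrt(5)/2) + 2*(-1)*conj(-1/2 + sqrt(5)/2) + 2*(-1)*conj(-sqrt(5)/2 - 1/2) + 5*(0)*conj(0) + 5*(0)*conj(0)]
      = (1/20)[(8) + (8) + (1 + sqrt(5)) + (1 - sqrt(5)) + (1 - sqrt(5)) + (1 + sqrt(5)) + (0) + (0)] = 20/20 = 1
Hence the multiplicities are chi_6: 1, chi_8: 1. Dimension check: dim(chi_7)*dim(chi_5) = 2*2 = 4 and sum (mult * dim) = 1*2 + 1*2 = 4.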